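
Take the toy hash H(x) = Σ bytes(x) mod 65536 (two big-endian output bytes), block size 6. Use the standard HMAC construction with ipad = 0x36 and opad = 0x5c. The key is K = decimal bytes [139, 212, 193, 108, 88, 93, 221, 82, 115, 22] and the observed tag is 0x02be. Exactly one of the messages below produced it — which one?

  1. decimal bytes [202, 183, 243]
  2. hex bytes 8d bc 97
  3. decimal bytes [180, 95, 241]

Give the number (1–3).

Key decimal bytes [139, 212, 193, 108, 88, 93, 221, 82, 115, 22] = 8b d4 c1 6c 58 5d dd 52 73 16 is 10 bytes > B = 6, so hash it first: H(key) = 04 f9, then zero-pad to 6 bytes: K' = 04 f9 00 00 00 00.
K' ⊕ ipad = 32 cf 36 36 36 36; K' ⊕ opad = 58 a5 5c 5c 5c 5c.
m1: inner = H(32 cf 36 36 36 36 ca b7 f3) = 04 4d; tag = H(58 a5 5c 5c 5c 5c 04 4d) = 02be ← matches
m2: inner = H(32 cf 36 36 36 36 8d bc 97) = 03 b9; tag = H(58 a5 5c 5c 5c 5c 03 b9) = 0329
m3: inner = H(32 cf 36 36 36 36 b4 5f f1) = 03 dd; tag = H(58 a5 5c 5c 5c 5c 03 dd) = 034d

1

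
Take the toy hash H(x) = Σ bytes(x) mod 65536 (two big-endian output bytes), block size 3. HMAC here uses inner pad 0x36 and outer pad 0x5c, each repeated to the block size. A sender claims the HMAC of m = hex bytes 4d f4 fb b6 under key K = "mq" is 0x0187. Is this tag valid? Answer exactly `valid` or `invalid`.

Key "mq" = 6d 71 is 2 bytes ≤ B = 3; zero-pad to 3 bytes: K' = 6d 71 00.
K' ⊕ ipad = 5b 47 36; K' ⊕ opad = 31 2d 5c.
Inner hash: sum = 91+71+54+77+244+251+182 = 970 → 03 ca.
Outer hash (recomputed tag): sum = 49+45+92+3+202 = 391 → 01 87.
Recomputed tag = 0187; claimed = 0187 → match.

valid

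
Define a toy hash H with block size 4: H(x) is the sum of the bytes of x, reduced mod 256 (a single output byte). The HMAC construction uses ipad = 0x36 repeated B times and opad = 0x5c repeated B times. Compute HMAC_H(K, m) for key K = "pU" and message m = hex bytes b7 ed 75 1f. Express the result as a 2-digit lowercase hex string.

3a

Key "pU" = 70 55 is 2 bytes ≤ B = 4; zero-pad to 4 bytes: K' = 70 55 00 00.
K' ⊕ ipad = 46 63 36 36.  K' ⊕ opad = 2c 09 5c 5c.
Inner input = (K'⊕ipad) ∥ m = 46 63 36 36 ∥ b7 ed 75 1f.
Inner hash: sum = 70+99+54+54+183+237+117+31 = 845; mod 256 = 77 → 4d.
Outer input = (K'⊕opad) ∥ inner = 2c 09 5c 5c ∥ 4d.
Outer hash (tag): sum = 44+9+92+92+77 = 314; mod 256 = 58 → 3a.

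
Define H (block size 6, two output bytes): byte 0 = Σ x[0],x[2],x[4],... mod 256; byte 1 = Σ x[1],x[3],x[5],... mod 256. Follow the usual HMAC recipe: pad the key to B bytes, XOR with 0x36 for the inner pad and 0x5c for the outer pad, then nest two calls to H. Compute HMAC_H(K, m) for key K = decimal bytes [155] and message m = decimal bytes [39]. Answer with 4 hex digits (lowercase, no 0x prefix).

Key decimal bytes [155] = 9b is 1 byte ≤ B = 6; zero-pad to 6 bytes: K' = 9b 00 00 00 00 00.
K' ⊕ ipad = ad 36 36 36 36 36.  K' ⊕ opad = c7 5c 5c 5c 5c 5c.
Inner input = (K'⊕ipad) ∥ m = ad 36 36 36 36 36 ∥ 27.
Inner hash: even-index sum = 320 mod 256 = 64; odd-index sum = 162 mod 256 = 162 → 40 a2.
Outer input = (K'⊕opad) ∥ inner = c7 5c 5c 5c 5c 5c ∥ 40 a2.
Outer hash (tag): even-index sum = 447 mod 256 = 191; odd-index sum = 438 mod 256 = 182 → bf b6.

bfb6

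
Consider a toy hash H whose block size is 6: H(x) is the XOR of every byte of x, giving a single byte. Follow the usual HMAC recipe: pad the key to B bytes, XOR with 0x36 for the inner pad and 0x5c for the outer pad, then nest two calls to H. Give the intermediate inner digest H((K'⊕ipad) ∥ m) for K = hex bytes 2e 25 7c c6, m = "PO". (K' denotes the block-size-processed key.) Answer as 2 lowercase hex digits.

ae

Key hex bytes 2e 25 7c c6 is 4 bytes ≤ B = 6; zero-pad to 6 bytes: K' = 2e 25 7c c6 00 00.
K' ⊕ ipad = 18 13 4a f0 36 36.
Inner input = 18 13 4a f0 36 36 ∥ 50 4f.
Inner hash: XOR 18⊕13⊕4a⊕f0⊕36⊕36⊕50⊕4f = ae.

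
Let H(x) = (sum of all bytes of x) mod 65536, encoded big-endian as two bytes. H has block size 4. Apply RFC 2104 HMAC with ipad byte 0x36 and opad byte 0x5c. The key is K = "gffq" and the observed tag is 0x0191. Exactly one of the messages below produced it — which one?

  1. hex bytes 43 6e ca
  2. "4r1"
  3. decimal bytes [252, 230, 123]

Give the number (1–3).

1

Key "gffq" = 67 66 66 71 is exactly B = 4 bytes: K' = 67 66 66 71.
K' ⊕ ipad = 51 50 50 47; K' ⊕ opad = 3b 3a 3a 2d.
m1: inner = H(51 50 50 47 43 6e ca) = 02 b3; tag = H(3b 3a 3a 2d 02 b3) = 0191 ← matches
m2: inner = H(51 50 50 47 34 72 31) = 02 0f; tag = H(3b 3a 3a 2d 02 0f) = 00ed
m3: inner = H(51 50 50 47 fc e6 7b) = 03 95; tag = H(3b 3a 3a 2d 03 95) = 0174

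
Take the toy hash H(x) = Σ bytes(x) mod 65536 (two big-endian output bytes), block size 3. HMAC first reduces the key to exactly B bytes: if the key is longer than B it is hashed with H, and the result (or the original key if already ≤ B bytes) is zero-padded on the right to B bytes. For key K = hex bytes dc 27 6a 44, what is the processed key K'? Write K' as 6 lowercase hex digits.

01b100

|K| = 4 > B = 3, so first hash the key.
H(K): sum = 220+39+106+68 = 433 → 01 b1.
Zero-pad H(K) = 01 b1 to 3 bytes: K' = 01 b1 00.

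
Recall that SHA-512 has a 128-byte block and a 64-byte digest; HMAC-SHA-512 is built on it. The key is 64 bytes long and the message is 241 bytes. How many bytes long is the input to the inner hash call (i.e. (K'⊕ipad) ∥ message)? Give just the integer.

Key is 64 ≤ 128 bytes, zero-padded: |K'| = 128.
Inner input = (K'⊕ipad) ∥ m → 128 + 241 = 369 bytes.

369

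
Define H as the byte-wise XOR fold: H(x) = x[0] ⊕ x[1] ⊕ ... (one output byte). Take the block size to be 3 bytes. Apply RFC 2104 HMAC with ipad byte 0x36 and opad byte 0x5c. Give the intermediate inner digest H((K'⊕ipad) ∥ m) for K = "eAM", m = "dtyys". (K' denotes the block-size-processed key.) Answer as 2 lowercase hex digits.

3c

Key "eAM" = 65 41 4d is exactly B = 3 bytes: K' = 65 41 4d.
K' ⊕ ipad = 53 77 7b.
Inner input = 53 77 7b ∥ 64 74 79 79 73.
Inner hash: XOR 53⊕77⊕7b⊕64⊕74⊕79⊕79⊕73 = 3c.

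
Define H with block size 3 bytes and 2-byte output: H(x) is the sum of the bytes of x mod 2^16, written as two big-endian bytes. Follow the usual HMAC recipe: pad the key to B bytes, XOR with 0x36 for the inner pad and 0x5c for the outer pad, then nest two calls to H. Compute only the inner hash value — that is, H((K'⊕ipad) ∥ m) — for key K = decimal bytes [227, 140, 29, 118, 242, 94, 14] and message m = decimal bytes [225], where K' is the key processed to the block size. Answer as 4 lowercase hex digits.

01a2

Key decimal bytes [227, 140, 29, 118, 242, 94, 14] = e3 8c 1d 76 f2 5e 0e is 7 bytes > B = 3, so hash it first: H(key) = 03 60, then zero-pad to 3 bytes: K' = 03 60 00.
K' ⊕ ipad = 35 56 36.
Inner input = 35 56 36 ∥ e1.
Inner hash: sum = 53+86+54+225 = 418 → 01 a2.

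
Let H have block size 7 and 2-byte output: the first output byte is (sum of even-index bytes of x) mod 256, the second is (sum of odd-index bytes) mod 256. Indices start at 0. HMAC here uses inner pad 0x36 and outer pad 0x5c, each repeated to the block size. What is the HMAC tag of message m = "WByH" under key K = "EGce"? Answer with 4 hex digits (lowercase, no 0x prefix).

Key "EGce" = 45 47 63 65 is 4 bytes ≤ B = 7; zero-pad to 7 bytes: K' = 45 47 63 65 00 00 00.
K' ⊕ ipad = 73 71 55 53 36 36 36.  K' ⊕ opad = 19 1b 3f 39 5c 5c 5c.
Inner input = (K'⊕ipad) ∥ m = 73 71 55 53 36 36 36 ∥ 57 42 79 48.
Inner hash: even-index sum = 446 mod 256 = 190; odd-index sum = 458 mod 256 = 202 → be ca.
Outer input = (K'⊕opad) ∥ inner = 19 1b 3f 39 5c 5c 5c ∥ be ca.
Outer hash (tag): even-index sum = 474 mod 256 = 218; odd-index sum = 366 mod 256 = 110 → da 6e.

da6e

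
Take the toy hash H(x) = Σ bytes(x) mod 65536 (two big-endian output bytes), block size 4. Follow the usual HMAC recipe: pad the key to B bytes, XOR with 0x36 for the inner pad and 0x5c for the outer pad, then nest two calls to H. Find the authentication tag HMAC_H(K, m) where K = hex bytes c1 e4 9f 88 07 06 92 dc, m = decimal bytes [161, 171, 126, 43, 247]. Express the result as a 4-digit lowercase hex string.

0229

Key hex bytes c1 e4 9f 88 07 06 92 dc is 8 bytes > B = 4, so hash it first: H(key) = 04 47, then zero-pad to 4 bytes: K' = 04 47 00 00.
K' ⊕ ipad = 32 71 36 36.  K' ⊕ opad = 58 1b 5c 5c.
Inner input = (K'⊕ipad) ∥ m = 32 71 36 36 ∥ a1 ab 7e 2b f7.
Inner hash: sum = 50+113+54+54+161+171+126+43+247 = 1019 → 03 fb.
Outer input = (K'⊕opad) ∥ inner = 58 1b 5c 5c ∥ 03 fb.
Outer hash (tag): sum = 88+27+92+92+3+251 = 553 → 02 29.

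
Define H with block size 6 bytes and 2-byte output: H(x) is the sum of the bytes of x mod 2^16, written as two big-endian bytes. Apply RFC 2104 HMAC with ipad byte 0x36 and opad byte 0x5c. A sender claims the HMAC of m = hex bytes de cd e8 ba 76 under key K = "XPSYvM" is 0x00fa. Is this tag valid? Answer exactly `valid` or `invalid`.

invalid

Key "XPSYvM" = 58 50 53 59 76 4d is exactly B = 6 bytes: K' = 58 50 53 59 76 4d.
K' ⊕ ipad = 6e 66 65 6f 40 7b; K' ⊕ opad = 04 0c 0f 05 2a 11.
Inner hash: sum = 110+102+101+111+64+123+222+205+232+186+118 = 1574 → 06 26.
Outer hash (recomputed tag): sum = 4+12+15+5+42+17+6+38 = 139 → 00 8b.
Recomputed tag = 008b; claimed = 00fa → mismatch.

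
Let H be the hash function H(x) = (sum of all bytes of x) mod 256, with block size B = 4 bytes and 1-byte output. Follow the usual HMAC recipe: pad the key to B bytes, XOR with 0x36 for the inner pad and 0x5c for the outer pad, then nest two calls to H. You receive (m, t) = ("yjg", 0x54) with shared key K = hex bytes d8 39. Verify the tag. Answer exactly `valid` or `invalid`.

Key hex bytes d8 39 is 2 bytes ≤ B = 4; zero-pad to 4 bytes: K' = d8 39 00 00.
K' ⊕ ipad = ee 0f 36 36; K' ⊕ opad = 84 65 5c 5c.
Inner hash: sum = 238+15+54+54+121+106+103 = 691; mod 256 = 179 → b3.
Outer hash (recomputed tag): sum = 132+101+92+92+179 = 596; mod 256 = 84 → 54.
Recomputed tag = 54; claimed = 54 → match.

valid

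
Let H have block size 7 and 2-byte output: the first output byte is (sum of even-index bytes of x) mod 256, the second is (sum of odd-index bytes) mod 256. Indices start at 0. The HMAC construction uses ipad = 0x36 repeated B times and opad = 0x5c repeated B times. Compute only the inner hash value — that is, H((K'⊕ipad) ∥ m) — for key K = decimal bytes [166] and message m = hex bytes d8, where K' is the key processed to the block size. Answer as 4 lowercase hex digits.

Key decimal bytes [166] = a6 is 1 byte ≤ B = 7; zero-pad to 7 bytes: K' = a6 00 00 00 00 00 00.
K' ⊕ ipad = 90 36 36 36 36 36 36.
Inner input = 90 36 36 36 36 36 36 ∥ d8.
Inner hash: even-index sum = 306 mod 256 = 50; odd-index sum = 378 mod 256 = 122 → 32 7a.

327a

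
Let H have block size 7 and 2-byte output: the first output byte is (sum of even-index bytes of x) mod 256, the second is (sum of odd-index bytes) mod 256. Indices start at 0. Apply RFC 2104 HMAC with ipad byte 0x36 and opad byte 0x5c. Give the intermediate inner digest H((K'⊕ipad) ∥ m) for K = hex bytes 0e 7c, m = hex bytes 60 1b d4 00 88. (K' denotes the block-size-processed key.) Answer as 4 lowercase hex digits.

Key hex bytes 0e 7c is 2 bytes ≤ B = 7; zero-pad to 7 bytes: K' = 0e 7c 00 00 00 00 00.
K' ⊕ ipad = 38 4a 36 36 36 36 36.
Inner input = 38 4a 36 36 36 36 36 ∥ 60 1b d4 00 88.
Inner hash: even-index sum = 245 mod 256 = 245; odd-index sum = 626 mod 256 = 114 → f5 72.

f572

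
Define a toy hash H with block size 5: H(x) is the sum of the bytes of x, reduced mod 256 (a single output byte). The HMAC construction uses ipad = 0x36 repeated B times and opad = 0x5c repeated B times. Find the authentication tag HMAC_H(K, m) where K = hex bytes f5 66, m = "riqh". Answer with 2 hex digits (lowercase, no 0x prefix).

60

Key hex bytes f5 66 is 2 bytes ≤ B = 5; zero-pad to 5 bytes: K' = f5 66 00 00 00.
K' ⊕ ipad = c3 50 36 36 36.  K' ⊕ opad = a9 3a 5c 5c 5c.
Inner input = (K'⊕ipad) ∥ m = c3 50 36 36 36 ∥ 72 69 71 68.
Inner hash: sum = 195+80+54+54+54+114+105+113+104 = 873; mod 256 = 105 → 69.
Outer input = (K'⊕opad) ∥ inner = a9 3a 5c 5c 5c ∥ 69.
Outer hash (tag): sum = 169+58+92+92+92+105 = 608; mod 256 = 96 → 60.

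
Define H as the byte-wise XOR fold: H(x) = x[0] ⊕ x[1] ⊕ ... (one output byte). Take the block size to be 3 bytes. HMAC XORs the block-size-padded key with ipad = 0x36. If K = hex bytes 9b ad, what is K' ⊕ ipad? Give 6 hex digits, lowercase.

Key hex bytes 9b ad is 2 bytes ≤ B = 3; zero-pad to 3 bytes: K' = 9b ad 00.
XOR each byte with 0x36: 9b⊕36=ad, ad⊕36=9b, 00⊕36=36.

ad9b36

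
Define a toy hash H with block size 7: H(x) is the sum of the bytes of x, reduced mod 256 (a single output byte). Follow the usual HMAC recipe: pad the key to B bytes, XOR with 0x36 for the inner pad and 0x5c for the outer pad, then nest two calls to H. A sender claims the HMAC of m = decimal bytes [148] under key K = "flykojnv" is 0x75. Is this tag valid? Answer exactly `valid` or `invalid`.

invalid

Key "flykojnv" = 66 6c 79 6b 6f 6a 6e 76 is 8 bytes > B = 7, so hash it first: H(key) = 73, then zero-pad to 7 bytes: K' = 73 00 00 00 00 00 00.
K' ⊕ ipad = 45 36 36 36 36 36 36; K' ⊕ opad = 2f 5c 5c 5c 5c 5c 5c.
Inner hash: sum = 69+54+54+54+54+54+54+148 = 541; mod 256 = 29 → 1d.
Outer hash (recomputed tag): sum = 47+92+92+92+92+92+92+29 = 628; mod 256 = 116 → 74.
Recomputed tag = 74; claimed = 75 → mismatch.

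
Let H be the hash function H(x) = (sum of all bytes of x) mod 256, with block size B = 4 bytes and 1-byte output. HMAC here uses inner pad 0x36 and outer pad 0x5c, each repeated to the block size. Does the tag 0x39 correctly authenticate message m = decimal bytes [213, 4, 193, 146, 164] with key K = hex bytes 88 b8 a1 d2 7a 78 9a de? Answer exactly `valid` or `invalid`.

invalid

Key hex bytes 88 b8 a1 d2 7a 78 9a de is 8 bytes > B = 4, so hash it first: H(key) = 1d, then zero-pad to 4 bytes: K' = 1d 00 00 00.
K' ⊕ ipad = 2b 36 36 36; K' ⊕ opad = 41 5c 5c 5c.
Inner hash: sum = 43+54+54+54+213+4+193+146+164 = 925; mod 256 = 157 → 9d.
Outer hash (recomputed tag): sum = 65+92+92+92+157 = 498; mod 256 = 242 → f2.
Recomputed tag = f2; claimed = 39 → mismatch.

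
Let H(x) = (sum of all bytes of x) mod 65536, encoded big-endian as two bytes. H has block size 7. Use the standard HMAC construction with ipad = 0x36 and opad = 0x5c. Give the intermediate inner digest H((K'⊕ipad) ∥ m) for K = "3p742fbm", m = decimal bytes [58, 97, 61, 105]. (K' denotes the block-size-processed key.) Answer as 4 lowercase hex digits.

02c6

Key "3p742fbm" = 33 70 37 34 32 66 62 6d is 8 bytes > B = 7, so hash it first: H(key) = 02 75, then zero-pad to 7 bytes: K' = 02 75 00 00 00 00 00.
K' ⊕ ipad = 34 43 36 36 36 36 36.
Inner input = 34 43 36 36 36 36 36 ∥ 3a 61 3d 69.
Inner hash: sum = 52+67+54+54+54+54+54+58+97+61+105 = 710 → 02 c6.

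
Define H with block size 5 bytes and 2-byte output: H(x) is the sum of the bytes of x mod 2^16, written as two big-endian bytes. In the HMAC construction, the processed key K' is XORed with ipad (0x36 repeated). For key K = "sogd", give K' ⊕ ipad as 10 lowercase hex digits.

Key "sogd" = 73 6f 67 64 is 4 bytes ≤ B = 5; zero-pad to 5 bytes: K' = 73 6f 67 64 00.
XOR each byte with 0x36: 73⊕36=45, 6f⊕36=59, 67⊕36=51, 64⊕36=52, 00⊕36=36.

4559515236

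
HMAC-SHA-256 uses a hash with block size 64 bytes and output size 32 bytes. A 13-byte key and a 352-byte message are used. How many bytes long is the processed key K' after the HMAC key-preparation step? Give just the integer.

Key is 13 ≤ 64 bytes, zero-padded: |K'| = 64.

64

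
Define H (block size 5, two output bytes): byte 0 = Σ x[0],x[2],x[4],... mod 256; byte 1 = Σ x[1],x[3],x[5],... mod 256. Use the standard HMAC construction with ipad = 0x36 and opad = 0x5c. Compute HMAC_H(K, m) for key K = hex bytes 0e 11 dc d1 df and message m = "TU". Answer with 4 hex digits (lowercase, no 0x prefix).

Key hex bytes 0e 11 dc d1 df is exactly B = 5 bytes: K' = 0e 11 dc d1 df.
K' ⊕ ipad = 38 27 ea e7 e9.  K' ⊕ opad = 52 4d 80 8d 83.
Inner input = (K'⊕ipad) ∥ m = 38 27 ea e7 e9 ∥ 54 55.
Inner hash: even-index sum = 608 mod 256 = 96; odd-index sum = 354 mod 256 = 98 → 60 62.
Outer input = (K'⊕opad) ∥ inner = 52 4d 80 8d 83 ∥ 60 62.
Outer hash (tag): even-index sum = 439 mod 256 = 183; odd-index sum = 314 mod 256 = 58 → b7 3a.

b73a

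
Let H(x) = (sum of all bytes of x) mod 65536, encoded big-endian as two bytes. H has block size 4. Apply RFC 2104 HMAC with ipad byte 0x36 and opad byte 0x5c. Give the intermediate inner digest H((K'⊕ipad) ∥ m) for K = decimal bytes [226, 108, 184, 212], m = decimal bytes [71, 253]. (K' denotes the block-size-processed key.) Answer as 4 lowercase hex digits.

03e2

Key decimal bytes [226, 108, 184, 212] = e2 6c b8 d4 is exactly B = 4 bytes: K' = e2 6c b8 d4.
K' ⊕ ipad = d4 5a 8e e2.
Inner input = d4 5a 8e e2 ∥ 47 fd.
Inner hash: sum = 212+90+142+226+71+253 = 994 → 03 e2.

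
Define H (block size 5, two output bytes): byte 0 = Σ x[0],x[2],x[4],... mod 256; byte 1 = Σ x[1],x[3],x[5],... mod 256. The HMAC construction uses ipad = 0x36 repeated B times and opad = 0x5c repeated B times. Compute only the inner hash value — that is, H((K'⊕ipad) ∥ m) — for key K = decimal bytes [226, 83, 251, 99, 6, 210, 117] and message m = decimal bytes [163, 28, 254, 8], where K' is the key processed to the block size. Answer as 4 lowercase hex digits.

Key decimal bytes [226, 83, 251, 99, 6, 210, 117] = e2 53 fb 63 06 d2 75 is 7 bytes > B = 5, so hash it first: H(key) = 58 88, then zero-pad to 5 bytes: K' = 58 88 00 00 00.
K' ⊕ ipad = 6e be 36 36 36.
Inner input = 6e be 36 36 36 ∥ a3 1c fe 08.
Inner hash: even-index sum = 254 mod 256 = 254; odd-index sum = 661 mod 256 = 149 → fe 95.

fe95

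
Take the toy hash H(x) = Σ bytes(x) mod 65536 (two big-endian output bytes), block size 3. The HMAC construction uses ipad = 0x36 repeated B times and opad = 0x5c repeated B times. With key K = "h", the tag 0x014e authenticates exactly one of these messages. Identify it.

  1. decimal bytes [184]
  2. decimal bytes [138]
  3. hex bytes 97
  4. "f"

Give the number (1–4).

Key "h" = 68 is 1 byte ≤ B = 3; zero-pad to 3 bytes: K' = 68 00 00.
K' ⊕ ipad = 5e 36 36; K' ⊕ opad = 34 5c 5c.
m1: inner = H(5e 36 36 b8) = 01 82; tag = H(34 5c 5c 01 82) = 016f
m2: inner = H(5e 36 36 8a) = 01 54; tag = H(34 5c 5c 01 54) = 0141
m3: inner = H(5e 36 36 97) = 01 61; tag = H(34 5c 5c 01 61) = 014e ← matches
m4: inner = H(5e 36 36 66) = 01 30; tag = H(34 5c 5c 01 30) = 011d

3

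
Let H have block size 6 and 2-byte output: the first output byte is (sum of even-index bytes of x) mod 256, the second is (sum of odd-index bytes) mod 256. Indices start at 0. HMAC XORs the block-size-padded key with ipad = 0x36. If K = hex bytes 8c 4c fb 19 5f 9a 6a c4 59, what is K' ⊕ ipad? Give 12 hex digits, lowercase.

Key hex bytes 8c 4c fb 19 5f 9a 6a c4 59 is 9 bytes > B = 6, so hash it first: H(key) = a9 c3, then zero-pad to 6 bytes: K' = a9 c3 00 00 00 00.
XOR each byte with 0x36: a9⊕36=9f, c3⊕36=f5, 00⊕36=36, 00⊕36=36, 00⊕36=36, 00⊕36=36.

9ff536363636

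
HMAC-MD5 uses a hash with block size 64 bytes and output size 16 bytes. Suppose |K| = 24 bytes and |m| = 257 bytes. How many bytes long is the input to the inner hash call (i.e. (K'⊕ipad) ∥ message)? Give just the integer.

321

Key is 24 ≤ 64 bytes, zero-padded: |K'| = 64.
Inner input = (K'⊕ipad) ∥ m → 64 + 257 = 321 bytes.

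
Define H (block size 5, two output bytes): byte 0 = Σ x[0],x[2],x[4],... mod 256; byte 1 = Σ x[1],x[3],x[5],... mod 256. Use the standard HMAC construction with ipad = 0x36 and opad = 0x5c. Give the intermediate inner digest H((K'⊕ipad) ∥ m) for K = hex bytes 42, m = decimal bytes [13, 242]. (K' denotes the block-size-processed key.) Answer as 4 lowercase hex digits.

d279

Key hex bytes 42 is 1 byte ≤ B = 5; zero-pad to 5 bytes: K' = 42 00 00 00 00.
K' ⊕ ipad = 74 36 36 36 36.
Inner input = 74 36 36 36 36 ∥ 0d f2.
Inner hash: even-index sum = 466 mod 256 = 210; odd-index sum = 121 mod 256 = 121 → d2 79.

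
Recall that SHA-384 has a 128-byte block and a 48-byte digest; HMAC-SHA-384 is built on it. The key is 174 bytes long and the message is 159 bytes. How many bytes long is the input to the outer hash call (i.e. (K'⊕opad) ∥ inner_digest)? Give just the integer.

176

Key is 174 > 128 bytes, so it is hashed to 48 bytes then zero-padded to 128: |K'| = 128.
Outer input = (K'⊕opad) ∥ H(inner) → 128 + 48 = 176 bytes.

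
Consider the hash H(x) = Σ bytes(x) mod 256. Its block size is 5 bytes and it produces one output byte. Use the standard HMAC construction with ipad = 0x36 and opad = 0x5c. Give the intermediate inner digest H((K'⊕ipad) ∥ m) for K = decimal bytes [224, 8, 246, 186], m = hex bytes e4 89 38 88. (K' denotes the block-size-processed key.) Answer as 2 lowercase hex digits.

c3

Key decimal bytes [224, 8, 246, 186] = e0 08 f6 ba is 4 bytes ≤ B = 5; zero-pad to 5 bytes: K' = e0 08 f6 ba 00.
K' ⊕ ipad = d6 3e c0 8c 36.
Inner input = d6 3e c0 8c 36 ∥ e4 89 38 88.
Inner hash: sum = 214+62+192+140+54+228+137+56+136 = 1219; mod 256 = 195 → c3.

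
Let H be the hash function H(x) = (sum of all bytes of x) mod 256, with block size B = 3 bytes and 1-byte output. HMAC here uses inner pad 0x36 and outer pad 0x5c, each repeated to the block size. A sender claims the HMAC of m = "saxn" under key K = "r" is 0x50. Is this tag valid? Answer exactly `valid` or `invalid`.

Key "r" = 72 is 1 byte ≤ B = 3; zero-pad to 3 bytes: K' = 72 00 00.
K' ⊕ ipad = 44 36 36; K' ⊕ opad = 2e 5c 5c.
Inner hash: sum = 68+54+54+115+97+120+110 = 618; mod 256 = 106 → 6a.
Outer hash (recomputed tag): sum = 46+92+92+106 = 336; mod 256 = 80 → 50.
Recomputed tag = 50; claimed = 50 → match.

valid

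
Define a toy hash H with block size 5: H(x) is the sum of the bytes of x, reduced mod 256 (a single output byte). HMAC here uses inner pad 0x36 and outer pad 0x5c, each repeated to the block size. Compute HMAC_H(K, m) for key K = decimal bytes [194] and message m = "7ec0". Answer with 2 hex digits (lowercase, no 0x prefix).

Key decimal bytes [194] = c2 is 1 byte ≤ B = 5; zero-pad to 5 bytes: K' = c2 00 00 00 00.
K' ⊕ ipad = f4 36 36 36 36.  K' ⊕ opad = 9e 5c 5c 5c 5c.
Inner input = (K'⊕ipad) ∥ m = f4 36 36 36 36 ∥ 37 65 63 30.
Inner hash: sum = 244+54+54+54+54+55+101+99+48 = 763; mod 256 = 251 → fb.
Outer input = (K'⊕opad) ∥ inner = 9e 5c 5c 5c 5c ∥ fb.
Outer hash (tag): sum = 158+92+92+92+92+251 = 777; mod 256 = 9 → 09.

09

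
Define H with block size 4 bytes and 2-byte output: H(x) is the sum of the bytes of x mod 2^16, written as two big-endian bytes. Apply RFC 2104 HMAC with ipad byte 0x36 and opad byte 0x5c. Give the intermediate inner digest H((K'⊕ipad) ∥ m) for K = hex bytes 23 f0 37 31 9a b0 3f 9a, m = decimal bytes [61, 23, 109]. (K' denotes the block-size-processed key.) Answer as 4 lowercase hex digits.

Key hex bytes 23 f0 37 31 9a b0 3f 9a is 8 bytes > B = 4, so hash it first: H(key) = 03 9e, then zero-pad to 4 bytes: K' = 03 9e 00 00.
K' ⊕ ipad = 35 a8 36 36.
Inner input = 35 a8 36 36 ∥ 3d 17 6d.
Inner hash: sum = 53+168+54+54+61+23+109 = 522 → 02 0a.

020a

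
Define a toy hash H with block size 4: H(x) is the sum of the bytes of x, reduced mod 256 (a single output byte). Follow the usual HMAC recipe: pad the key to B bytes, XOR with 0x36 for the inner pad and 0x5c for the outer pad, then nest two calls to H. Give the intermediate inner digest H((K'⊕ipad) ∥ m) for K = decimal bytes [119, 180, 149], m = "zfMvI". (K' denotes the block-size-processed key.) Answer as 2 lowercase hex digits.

88

Key decimal bytes [119, 180, 149] = 77 b4 95 is 3 bytes ≤ B = 4; zero-pad to 4 bytes: K' = 77 b4 95 00.
K' ⊕ ipad = 41 82 a3 36.
Inner input = 41 82 a3 36 ∥ 7a 66 4d 76 49.
Inner hash: sum = 65+130+163+54+122+102+77+118+73 = 904; mod 256 = 136 → 88.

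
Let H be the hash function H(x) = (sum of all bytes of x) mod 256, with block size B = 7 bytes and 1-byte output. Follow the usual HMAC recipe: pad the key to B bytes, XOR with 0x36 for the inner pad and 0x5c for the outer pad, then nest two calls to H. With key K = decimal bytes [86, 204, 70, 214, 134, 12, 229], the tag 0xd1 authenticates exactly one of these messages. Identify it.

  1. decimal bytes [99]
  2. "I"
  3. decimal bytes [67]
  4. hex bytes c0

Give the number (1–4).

Key decimal bytes [86, 204, 70, 214, 134, 12, 229] = 56 cc 46 d6 86 0c e5 is exactly B = 7 bytes: K' = 56 cc 46 d6 86 0c e5.
K' ⊕ ipad = 60 fa 70 e0 b0 3a d3; K' ⊕ opad = 0a 90 1a 8a da 50 b9.
m1: inner = H(60 fa 70 e0 b0 3a d3 63) = ca; tag = H(0a 90 1a 8a da 50 b9 ca) = eb
m2: inner = H(60 fa 70 e0 b0 3a d3 49) = b0; tag = H(0a 90 1a 8a da 50 b9 b0) = d1 ← matches
m3: inner = H(60 fa 70 e0 b0 3a d3 43) = aa; tag = H(0a 90 1a 8a da 50 b9 aa) = cb
m4: inner = H(60 fa 70 e0 b0 3a d3 c0) = 27; tag = H(0a 90 1a 8a da 50 b9 27) = 48

2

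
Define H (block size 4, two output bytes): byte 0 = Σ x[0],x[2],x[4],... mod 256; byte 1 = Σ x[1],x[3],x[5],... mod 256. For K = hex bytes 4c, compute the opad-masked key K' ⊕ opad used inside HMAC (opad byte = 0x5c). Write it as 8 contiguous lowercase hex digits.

105c5c5c

Key hex bytes 4c is 1 byte ≤ B = 4; zero-pad to 4 bytes: K' = 4c 00 00 00.
XOR each byte with 0x5c: 4c⊕5c=10, 00⊕5c=5c, 00⊕5c=5c, 00⊕5c=5c.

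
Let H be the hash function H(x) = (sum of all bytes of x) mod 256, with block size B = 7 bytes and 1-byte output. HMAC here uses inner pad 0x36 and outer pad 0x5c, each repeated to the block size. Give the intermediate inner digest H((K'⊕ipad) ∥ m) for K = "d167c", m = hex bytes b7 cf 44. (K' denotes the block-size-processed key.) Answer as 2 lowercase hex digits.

Key "d167c" = 64 31 36 37 63 is 5 bytes ≤ B = 7; zero-pad to 7 bytes: K' = 64 31 36 37 63 00 00.
K' ⊕ ipad = 52 07 00 01 55 36 36.
Inner input = 52 07 00 01 55 36 36 ∥ b7 cf 44.
Inner hash: sum = 82+7+0+1+85+54+54+183+207+68 = 741; mod 256 = 229 → e5.

e5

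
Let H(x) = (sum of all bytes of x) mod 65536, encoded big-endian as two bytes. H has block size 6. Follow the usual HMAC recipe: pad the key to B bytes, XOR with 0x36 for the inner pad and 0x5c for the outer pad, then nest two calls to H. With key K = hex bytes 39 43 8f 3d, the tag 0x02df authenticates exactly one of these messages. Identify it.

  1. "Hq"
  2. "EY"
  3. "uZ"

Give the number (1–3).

Key hex bytes 39 43 8f 3d is 4 bytes ≤ B = 6; zero-pad to 6 bytes: K' = 39 43 8f 3d 00 00.
K' ⊕ ipad = 0f 75 b9 0b 36 36; K' ⊕ opad = 65 1f d3 61 5c 5c.
m1: inner = H(0f 75 b9 0b 36 36 48 71) = 02 6d; tag = H(65 1f d3 61 5c 5c 02 6d) = 02df ← matches
m2: inner = H(0f 75 b9 0b 36 36 45 59) = 02 52; tag = H(65 1f d3 61 5c 5c 02 52) = 02c4
m3: inner = H(0f 75 b9 0b 36 36 75 5a) = 02 83; tag = H(65 1f d3 61 5c 5c 02 83) = 02f5

1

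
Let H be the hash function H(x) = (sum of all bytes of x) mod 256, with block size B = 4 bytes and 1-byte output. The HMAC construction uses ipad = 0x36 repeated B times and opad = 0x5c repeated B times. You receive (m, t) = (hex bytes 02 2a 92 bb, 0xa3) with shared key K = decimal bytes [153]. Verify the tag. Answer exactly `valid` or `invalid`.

valid

Key decimal bytes [153] = 99 is 1 byte ≤ B = 4; zero-pad to 4 bytes: K' = 99 00 00 00.
K' ⊕ ipad = af 36 36 36; K' ⊕ opad = c5 5c 5c 5c.
Inner hash: sum = 175+54+54+54+2+42+146+187 = 714; mod 256 = 202 → ca.
Outer hash (recomputed tag): sum = 197+92+92+92+202 = 675; mod 256 = 163 → a3.
Recomputed tag = a3; claimed = a3 → match.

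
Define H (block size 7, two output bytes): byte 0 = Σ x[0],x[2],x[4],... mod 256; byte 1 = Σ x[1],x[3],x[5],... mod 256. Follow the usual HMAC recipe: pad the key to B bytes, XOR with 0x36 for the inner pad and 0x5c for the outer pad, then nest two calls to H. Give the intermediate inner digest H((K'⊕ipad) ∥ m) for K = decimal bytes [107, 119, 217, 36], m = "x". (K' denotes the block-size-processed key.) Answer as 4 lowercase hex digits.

Key decimal bytes [107, 119, 217, 36] = 6b 77 d9 24 is 4 bytes ≤ B = 7; zero-pad to 7 bytes: K' = 6b 77 d9 24 00 00 00.
K' ⊕ ipad = 5d 41 ef 12 36 36 36.
Inner input = 5d 41 ef 12 36 36 36 ∥ 78.
Inner hash: even-index sum = 440 mod 256 = 184; odd-index sum = 257 mod 256 = 1 → b8 01.

b801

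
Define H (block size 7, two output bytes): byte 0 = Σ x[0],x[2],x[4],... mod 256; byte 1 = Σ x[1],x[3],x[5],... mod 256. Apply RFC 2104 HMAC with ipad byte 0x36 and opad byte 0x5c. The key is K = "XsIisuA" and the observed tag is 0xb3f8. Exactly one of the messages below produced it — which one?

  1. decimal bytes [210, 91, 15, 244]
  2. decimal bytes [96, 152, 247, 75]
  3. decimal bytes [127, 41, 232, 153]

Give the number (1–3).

Key "XsIisuA" = 58 73 49 69 73 75 41 is exactly B = 7 bytes: K' = 58 73 49 69 73 75 41.
K' ⊕ ipad = 6e 45 7f 5f 45 43 77; K' ⊕ opad = 04 2f 15 35 2f 29 1d.
m1: inner = H(6e 45 7f 5f 45 43 77 d2 5b 0f f4) = f8 c8; tag = H(04 2f 15 35 2f 29 1d f8 c8) = 2d85
m2: inner = H(6e 45 7f 5f 45 43 77 60 98 f7 4b) = 8c 3e; tag = H(04 2f 15 35 2f 29 1d 8c 3e) = a319
m3: inner = H(6e 45 7f 5f 45 43 77 7f 29 e8 99) = 6b 4e; tag = H(04 2f 15 35 2f 29 1d 6b 4e) = b3f8 ← matches

3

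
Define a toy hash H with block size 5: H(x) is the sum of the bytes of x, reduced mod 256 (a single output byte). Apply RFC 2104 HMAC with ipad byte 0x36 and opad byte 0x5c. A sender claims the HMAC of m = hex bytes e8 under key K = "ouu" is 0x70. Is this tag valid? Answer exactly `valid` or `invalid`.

valid

Key "ouu" = 6f 75 75 is 3 bytes ≤ B = 5; zero-pad to 5 bytes: K' = 6f 75 75 00 00.
K' ⊕ ipad = 59 43 43 36 36; K' ⊕ opad = 33 29 29 5c 5c.
Inner hash: sum = 89+67+67+54+54+232 = 563; mod 256 = 51 → 33.
Outer hash (recomputed tag): sum = 51+41+41+92+92+51 = 368; mod 256 = 112 → 70.
Recomputed tag = 70; claimed = 70 → match.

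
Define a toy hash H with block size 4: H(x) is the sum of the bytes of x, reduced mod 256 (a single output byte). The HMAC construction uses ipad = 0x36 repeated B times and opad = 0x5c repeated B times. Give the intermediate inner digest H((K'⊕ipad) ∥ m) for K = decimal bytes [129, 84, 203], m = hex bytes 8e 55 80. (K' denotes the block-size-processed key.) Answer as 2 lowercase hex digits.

af

Key decimal bytes [129, 84, 203] = 81 54 cb is 3 bytes ≤ B = 4; zero-pad to 4 bytes: K' = 81 54 cb 00.
K' ⊕ ipad = b7 62 fd 36.
Inner input = b7 62 fd 36 ∥ 8e 55 80.
Inner hash: sum = 183+98+253+54+142+85+128 = 943; mod 256 = 175 → af.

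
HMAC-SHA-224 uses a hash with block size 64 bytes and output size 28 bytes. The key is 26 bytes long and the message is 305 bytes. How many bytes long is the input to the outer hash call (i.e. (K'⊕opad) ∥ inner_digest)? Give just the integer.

92

Key is 26 ≤ 64 bytes, zero-padded: |K'| = 64.
Outer input = (K'⊕opad) ∥ H(inner) → 64 + 28 = 92 bytes.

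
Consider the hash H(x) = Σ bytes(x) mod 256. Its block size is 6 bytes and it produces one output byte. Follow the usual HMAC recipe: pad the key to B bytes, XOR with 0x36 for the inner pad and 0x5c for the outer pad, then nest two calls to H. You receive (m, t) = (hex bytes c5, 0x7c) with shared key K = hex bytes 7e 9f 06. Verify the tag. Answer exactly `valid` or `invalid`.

Key hex bytes 7e 9f 06 is 3 bytes ≤ B = 6; zero-pad to 6 bytes: K' = 7e 9f 06 00 00 00.
K' ⊕ ipad = 48 a9 30 36 36 36; K' ⊕ opad = 22 c3 5a 5c 5c 5c.
Inner hash: sum = 72+169+48+54+54+54+197 = 648; mod 256 = 136 → 88.
Outer hash (recomputed tag): sum = 34+195+90+92+92+92+136 = 731; mod 256 = 219 → db.
Recomputed tag = db; claimed = 7c → mismatch.

invalid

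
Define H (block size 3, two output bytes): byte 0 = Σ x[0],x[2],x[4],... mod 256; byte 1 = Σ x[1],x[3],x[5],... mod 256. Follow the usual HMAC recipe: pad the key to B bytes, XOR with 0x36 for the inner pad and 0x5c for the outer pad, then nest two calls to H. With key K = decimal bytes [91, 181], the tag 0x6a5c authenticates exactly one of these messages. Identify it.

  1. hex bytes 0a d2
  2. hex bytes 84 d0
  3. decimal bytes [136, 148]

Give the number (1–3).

2

Key decimal bytes [91, 181] = 5b b5 is 2 bytes ≤ B = 3; zero-pad to 3 bytes: K' = 5b b5 00.
K' ⊕ ipad = 6d 83 36; K' ⊕ opad = 07 e9 5c.
m1: inner = H(6d 83 36 0a d2) = 75 8d; tag = H(07 e9 5c 75 8d) = f05e
m2: inner = H(6d 83 36 84 d0) = 73 07; tag = H(07 e9 5c 73 07) = 6a5c ← matches
m3: inner = H(6d 83 36 88 94) = 37 0b; tag = H(07 e9 5c 37 0b) = 6e20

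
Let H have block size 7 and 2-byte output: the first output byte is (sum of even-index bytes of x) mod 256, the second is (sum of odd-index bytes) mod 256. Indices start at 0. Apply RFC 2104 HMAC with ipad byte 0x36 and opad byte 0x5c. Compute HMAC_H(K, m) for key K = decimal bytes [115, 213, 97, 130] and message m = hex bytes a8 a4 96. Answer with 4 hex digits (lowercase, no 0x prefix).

2f6f

Key decimal bytes [115, 213, 97, 130] = 73 d5 61 82 is 4 bytes ≤ B = 7; zero-pad to 7 bytes: K' = 73 d5 61 82 00 00 00.
K' ⊕ ipad = 45 e3 57 b4 36 36 36.  K' ⊕ opad = 2f 89 3d de 5c 5c 5c.
Inner input = (K'⊕ipad) ∥ m = 45 e3 57 b4 36 36 36 ∥ a8 a4 96.
Inner hash: even-index sum = 428 mod 256 = 172; odd-index sum = 779 mod 256 = 11 → ac 0b.
Outer input = (K'⊕opad) ∥ inner = 2f 89 3d de 5c 5c 5c ∥ ac 0b.
Outer hash (tag): even-index sum = 303 mod 256 = 47; odd-index sum = 623 mod 256 = 111 → 2f 6f.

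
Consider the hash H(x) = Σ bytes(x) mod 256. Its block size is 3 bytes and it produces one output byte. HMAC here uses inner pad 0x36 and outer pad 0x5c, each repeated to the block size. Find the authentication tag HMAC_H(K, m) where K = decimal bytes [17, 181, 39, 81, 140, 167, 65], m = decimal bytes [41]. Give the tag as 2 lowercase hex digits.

Key decimal bytes [17, 181, 39, 81, 140, 167, 65] = 11 b5 27 51 8c a7 41 is 7 bytes > B = 3, so hash it first: H(key) = b2, then zero-pad to 3 bytes: K' = b2 00 00.
K' ⊕ ipad = 84 36 36.  K' ⊕ opad = ee 5c 5c.
Inner input = (K'⊕ipad) ∥ m = 84 36 36 ∥ 29.
Inner hash: sum = 132+54+54+41 = 281; mod 256 = 25 → 19.
Outer input = (K'⊕opad) ∥ inner = ee 5c 5c ∥ 19.
Outer hash (tag): sum = 238+92+92+25 = 447; mod 256 = 191 → bf.

bf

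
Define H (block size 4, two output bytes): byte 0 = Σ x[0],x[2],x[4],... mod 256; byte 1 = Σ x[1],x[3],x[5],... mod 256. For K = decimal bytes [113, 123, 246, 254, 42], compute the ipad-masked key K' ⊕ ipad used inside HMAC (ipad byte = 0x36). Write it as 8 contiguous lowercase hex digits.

a74f3636

Key decimal bytes [113, 123, 246, 254, 42] = 71 7b f6 fe 2a is 5 bytes > B = 4, so hash it first: H(key) = 91 79, then zero-pad to 4 bytes: K' = 91 79 00 00.
XOR each byte with 0x36: 91⊕36=a7, 79⊕36=4f, 00⊕36=36, 00⊕36=36.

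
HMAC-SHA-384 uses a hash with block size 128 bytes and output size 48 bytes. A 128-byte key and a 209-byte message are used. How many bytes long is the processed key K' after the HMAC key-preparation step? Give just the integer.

128

Key is 128 ≤ 128 bytes, zero-padded: |K'| = 128.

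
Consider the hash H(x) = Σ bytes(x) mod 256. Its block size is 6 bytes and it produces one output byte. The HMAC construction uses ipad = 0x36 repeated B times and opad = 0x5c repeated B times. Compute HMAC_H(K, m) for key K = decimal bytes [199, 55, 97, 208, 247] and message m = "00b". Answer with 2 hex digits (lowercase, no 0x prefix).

be

Key decimal bytes [199, 55, 97, 208, 247] = c7 37 61 d0 f7 is 5 bytes ≤ B = 6; zero-pad to 6 bytes: K' = c7 37 61 d0 f7 00.
K' ⊕ ipad = f1 01 57 e6 c1 36.  K' ⊕ opad = 9b 6b 3d 8c ab 5c.
Inner input = (K'⊕ipad) ∥ m = f1 01 57 e6 c1 36 ∥ 30 30 62.
Inner hash: sum = 241+1+87+230+193+54+48+48+98 = 1000; mod 256 = 232 → e8.
Outer input = (K'⊕opad) ∥ inner = 9b 6b 3d 8c ab 5c ∥ e8.
Outer hash (tag): sum = 155+107+61+140+171+92+232 = 958; mod 256 = 190 → be.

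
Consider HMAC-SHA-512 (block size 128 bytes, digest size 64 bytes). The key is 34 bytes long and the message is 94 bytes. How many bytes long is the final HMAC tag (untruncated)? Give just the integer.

The tag is one SHA-512 digest: 64 bytes.

64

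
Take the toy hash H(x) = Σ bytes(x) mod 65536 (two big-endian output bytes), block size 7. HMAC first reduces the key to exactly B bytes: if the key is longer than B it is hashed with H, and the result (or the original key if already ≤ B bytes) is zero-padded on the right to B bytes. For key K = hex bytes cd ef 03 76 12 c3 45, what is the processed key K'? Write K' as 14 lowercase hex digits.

cdef037612c345

Key hex bytes cd ef 03 76 12 c3 45 is exactly B = 7 bytes: K' = cd ef 03 76 12 c3 45.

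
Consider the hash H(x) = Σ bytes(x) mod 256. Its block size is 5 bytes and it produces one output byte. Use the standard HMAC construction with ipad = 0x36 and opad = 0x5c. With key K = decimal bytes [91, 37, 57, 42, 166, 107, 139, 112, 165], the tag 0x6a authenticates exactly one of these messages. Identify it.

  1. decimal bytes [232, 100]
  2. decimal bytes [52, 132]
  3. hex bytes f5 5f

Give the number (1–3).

Key decimal bytes [91, 37, 57, 42, 166, 107, 139, 112, 165] = 5b 25 39 2a a6 6b 8b 70 a5 is 9 bytes > B = 5, so hash it first: H(key) = 94, then zero-pad to 5 bytes: K' = 94 00 00 00 00.
K' ⊕ ipad = a2 36 36 36 36; K' ⊕ opad = c8 5c 5c 5c 5c.
m1: inner = H(a2 36 36 36 36 e8 64) = c6; tag = H(c8 5c 5c 5c 5c c6) = fe
m2: inner = H(a2 36 36 36 36 34 84) = 32; tag = H(c8 5c 5c 5c 5c 32) = 6a ← matches
m3: inner = H(a2 36 36 36 36 f5 5f) = ce; tag = H(c8 5c 5c 5c 5c ce) = 06

2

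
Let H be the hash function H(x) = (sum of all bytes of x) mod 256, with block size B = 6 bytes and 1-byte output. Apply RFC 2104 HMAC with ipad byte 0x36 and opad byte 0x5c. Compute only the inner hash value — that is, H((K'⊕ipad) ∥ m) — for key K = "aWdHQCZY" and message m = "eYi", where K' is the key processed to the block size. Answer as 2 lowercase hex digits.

Key "aWdHQCZY" = 61 57 64 48 51 43 5a 59 is 8 bytes > B = 6, so hash it first: H(key) = ab, then zero-pad to 6 bytes: K' = ab 00 00 00 00 00.
K' ⊕ ipad = 9d 36 36 36 36 36.
Inner input = 9d 36 36 36 36 36 ∥ 65 59 69.
Inner hash: sum = 157+54+54+54+54+54+101+89+105 = 722; mod 256 = 210 → d2.

d2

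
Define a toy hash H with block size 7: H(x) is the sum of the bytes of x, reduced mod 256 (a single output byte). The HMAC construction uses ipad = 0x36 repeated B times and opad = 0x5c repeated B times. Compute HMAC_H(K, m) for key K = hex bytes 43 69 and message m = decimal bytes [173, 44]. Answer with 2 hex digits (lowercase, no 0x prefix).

Key hex bytes 43 69 is 2 bytes ≤ B = 7; zero-pad to 7 bytes: K' = 43 69 00 00 00 00 00.
K' ⊕ ipad = 75 5f 36 36 36 36 36.  K' ⊕ opad = 1f 35 5c 5c 5c 5c 5c.
Inner input = (K'⊕ipad) ∥ m = 75 5f 36 36 36 36 36 ∥ ad 2c.
Inner hash: sum = 117+95+54+54+54+54+54+173+44 = 699; mod 256 = 187 → bb.
Outer input = (K'⊕opad) ∥ inner = 1f 35 5c 5c 5c 5c 5c ∥ bb.
Outer hash (tag): sum = 31+53+92+92+92+92+92+187 = 731; mod 256 = 219 → db.

db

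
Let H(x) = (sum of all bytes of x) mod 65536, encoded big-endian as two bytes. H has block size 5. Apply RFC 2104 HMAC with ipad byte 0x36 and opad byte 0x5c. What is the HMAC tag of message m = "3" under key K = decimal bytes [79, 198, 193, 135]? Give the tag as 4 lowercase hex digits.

02fe

Key decimal bytes [79, 198, 193, 135] = 4f c6 c1 87 is 4 bytes ≤ B = 5; zero-pad to 5 bytes: K' = 4f c6 c1 87 00.
K' ⊕ ipad = 79 f0 f7 b1 36.  K' ⊕ opad = 13 9a 9d db 5c.
Inner input = (K'⊕ipad) ∥ m = 79 f0 f7 b1 36 ∥ 33.
Inner hash: sum = 121+240+247+177+54+51 = 890 → 03 7a.
Outer input = (K'⊕opad) ∥ inner = 13 9a 9d db 5c ∥ 03 7a.
Outer hash (tag): sum = 19+154+157+219+92+3+122 = 766 → 02 fe.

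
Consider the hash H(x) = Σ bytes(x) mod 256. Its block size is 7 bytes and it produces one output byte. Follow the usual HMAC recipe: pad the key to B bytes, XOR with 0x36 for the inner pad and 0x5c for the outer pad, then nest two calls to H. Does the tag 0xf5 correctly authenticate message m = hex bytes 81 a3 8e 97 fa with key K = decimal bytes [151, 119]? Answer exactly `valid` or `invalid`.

Key decimal bytes [151, 119] = 97 77 is 2 bytes ≤ B = 7; zero-pad to 7 bytes: K' = 97 77 00 00 00 00 00.
K' ⊕ ipad = a1 41 36 36 36 36 36; K' ⊕ opad = cb 2b 5c 5c 5c 5c 5c.
Inner hash: sum = 161+65+54+54+54+54+54+129+163+142+151+250 = 1331; mod 256 = 51 → 33.
Outer hash (recomputed tag): sum = 203+43+92+92+92+92+92+51 = 757; mod 256 = 245 → f5.
Recomputed tag = f5; claimed = f5 → match.

valid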